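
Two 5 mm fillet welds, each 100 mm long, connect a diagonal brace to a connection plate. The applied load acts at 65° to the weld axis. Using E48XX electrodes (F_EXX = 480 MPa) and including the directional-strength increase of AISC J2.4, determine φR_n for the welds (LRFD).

φR_n ≈ 219 kN

t_e = 0.707 × 5 = 3.535 mm; A_we = 3.535 × 200 = 707 mm².
Directional factor: 1.0 + 0.5 sin^1.5(65°) = 1.431.
F_nw = 0.6 × 480 × 1.431 = 412.2 MPa.
φR_n = 0.75 × 412.2 × 707 × 10⁻³ = 218.6 kN.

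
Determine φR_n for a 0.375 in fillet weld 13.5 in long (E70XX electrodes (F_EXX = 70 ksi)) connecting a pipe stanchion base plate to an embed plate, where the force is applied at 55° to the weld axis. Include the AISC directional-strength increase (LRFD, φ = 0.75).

t_e = 0.707 × 0.375 = 0.2651 in; A_we = 0.2651 × 13.5 = 3.579 in².
Directional factor: 1.0 + 0.5 sin^1.5(55°) = 1.371.
F_nw = 0.6 × 70 × 1.371 = 57.57 ksi.
φR_n = 0.75 × 57.57 × 3.579 = 154.5 kip.

φR_n ≈ 155 kip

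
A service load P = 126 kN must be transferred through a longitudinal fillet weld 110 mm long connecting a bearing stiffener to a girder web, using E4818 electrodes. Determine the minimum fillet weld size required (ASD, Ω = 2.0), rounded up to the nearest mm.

E48XX → F_EXX = 480 MPa.
Total weld length L = 110 mm.
Required throat t_e = P × Ω / (0.6 F_EXX × L) = 126 × 2.0 / (0.6 × 480 × 110 × 10⁻³) = 7.955 mm.
Required leg w = t_e / 0.707 = 11.25 mm → use 12 mm.

w = 12 mm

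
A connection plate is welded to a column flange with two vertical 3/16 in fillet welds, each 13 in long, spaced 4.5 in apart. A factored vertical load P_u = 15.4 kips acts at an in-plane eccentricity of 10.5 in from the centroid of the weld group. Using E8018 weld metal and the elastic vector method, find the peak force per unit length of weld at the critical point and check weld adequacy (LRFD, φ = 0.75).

f_max ≈ 2.49 kip/in; adequate

E80XX → F_EXX = 80 ksi.
Total weld length L_w = 26 in. Treat welds as unit-width lines.
Polar moment about centroid: J = 2[d³/12 + d(b/2)²] = 2[13³/12 + 13×2.25²] = 497.8 in³.
Direct shear f_v = P/L_w = 15.4 / 26 = 0.5923 kip/in (vertical).
Torsion M = P·e = 15.4 × 10.5 = 161.7 kip·in.
Critical point at (x, y) = (2.25, 6.5) from centroid. f_tx = M·y/J = 2.111 kip/in; f_ty = M·x/J = 0.7309 kip/in.
Resultant f_max = √[f_tx² + (f_v + f_ty)²] = √[2.111² + (0.5923 + 0.7309)²] = 2.492 kip/in.
Capacity per unit length: φr_n = 0.75 × 0.6 × 80 × (0.707 × 0.1875) = 4.772 kip/in.
2.492 ≤ 4.772 → adequate.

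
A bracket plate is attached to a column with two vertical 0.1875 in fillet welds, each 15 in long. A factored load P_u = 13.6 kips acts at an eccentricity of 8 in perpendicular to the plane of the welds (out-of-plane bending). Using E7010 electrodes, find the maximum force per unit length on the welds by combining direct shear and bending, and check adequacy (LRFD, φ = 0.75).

f_max ≈ 1.52 kip/in; adequate

E70XX → F_EXX = 70 ksi.
L_w = 2 × 15 = 30 in; section modulus (unit throat) S = 2 × L²/6 = 75 in².
Direct shear f_v = P/L_w = 13.6/30 = 0.4533 kip/in.
Moment M = P × e = 13.6 × 8 = 108.8 kip·in; bending f_b = M/S = 1.451 kip/in.
f_max = √(f_v² + f_b²) = √(0.4533² + 1.451²) = 1.52 kip/in.
φr_n = 0.75 × 0.6 × 70 × (0.707 × 0.1875) = 4.176 kip/in → adequate.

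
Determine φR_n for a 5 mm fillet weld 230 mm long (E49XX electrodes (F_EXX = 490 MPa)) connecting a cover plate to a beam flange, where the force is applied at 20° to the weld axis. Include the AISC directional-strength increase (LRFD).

φR_n ≈ 197 kN

t_e = 0.707 × 5 = 3.535 mm; A_we = 3.535 × 230 = 813 mm².
Directional factor: 1.0 + 0.5 sin^1.5(20°) = 1.1.
F_nw = 0.6 × 490 × 1.1 = 323.4 MPa.
φR_n = 0.75 × 323.4 × 813 × 10⁻³ = 197.2 kN.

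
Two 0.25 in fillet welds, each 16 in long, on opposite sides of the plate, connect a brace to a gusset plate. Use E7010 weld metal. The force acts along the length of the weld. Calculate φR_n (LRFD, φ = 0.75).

E70XX → F_EXX = 70 ksi.
Effective throat t_e = 0.707 × 0.25 = 0.1767 in.
Total length L = 32 in; A_we = 0.1767 × 32 = 5.656 in².
F_nw = 0.6 F_EXX = 0.6 × 70 = 42 ksi.
φR_n = 0.75 × 42 × 5.656 = 178.2 kip.

φR_n ≈ 178 kip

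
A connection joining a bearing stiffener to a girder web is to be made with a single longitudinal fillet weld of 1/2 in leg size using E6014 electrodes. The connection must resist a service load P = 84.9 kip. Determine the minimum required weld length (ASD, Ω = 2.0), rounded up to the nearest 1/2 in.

L = 13.5 in

E60XX → F_EXX = 60 ksi.
Throat t_e = 0.707 × 0.5 = 0.3535 in.
r_n/Ω = (0.6 × 60 × 0.3535) / 2.0 = 6.363 kip/in.
L_req = P / (r_n/Ω) = 84.9 / 6.363 = 13.34 in total.
Round up → use L = 13.5 in.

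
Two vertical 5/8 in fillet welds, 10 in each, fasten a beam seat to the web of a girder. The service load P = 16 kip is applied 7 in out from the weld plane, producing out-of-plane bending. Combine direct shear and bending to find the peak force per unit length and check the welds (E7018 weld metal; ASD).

f_max ≈ 3.45 kip/in; adequate

E70XX → F_EXX = 70 ksi.
L_w = 2 × 10 = 20 in; section modulus (unit throat) S = 2 × L²/6 = 33.33 in².
Direct shear f_v = P/L_w = 16/20 = 0.8 kip/in.
Moment M = P × e = 16 × 7 = 112 kip·in; bending f_b = M/S = 3.36 kip/in.
f_max = √(f_v² + f_b²) = √(0.8² + 3.36²) = 3.454 kip/in.
r_n/Ω = (1/2.0) × 0.6 × 70 × (0.707 × 0.625) = 9.279 kip/in → adequate.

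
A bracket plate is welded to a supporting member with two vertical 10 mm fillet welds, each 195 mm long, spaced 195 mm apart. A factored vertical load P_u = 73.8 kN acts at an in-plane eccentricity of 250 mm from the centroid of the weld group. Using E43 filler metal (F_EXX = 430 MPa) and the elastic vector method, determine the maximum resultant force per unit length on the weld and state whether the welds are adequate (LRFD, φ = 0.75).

f_max ≈ 662 N/mm; adequate

Total weld length L_w = 390 mm. Treat welds as unit-width lines.
Polar moment about centroid: J = 2[d³/12 + d(b/2)²] = 2[195³/12 + 195×97.5²] = 4943000 mm³.
Direct shear f_v = P/L_w = 73.8×10³ / 390 = 189.2 N/mm (vertical).
Torsion M = P·e = 73.8×10³ × 250 = 18450000 N·mm.
Critical point at (x, y) = (97.5, 97.5) from centroid. f_tx = M·y/J = 363.9 N/mm; f_ty = M·x/J = 363.9 N/mm.
Resultant f_max = √[f_tx² + (f_v + f_ty)²] = √[363.9² + (189.2 + 363.9)²] = 662.1 N/mm.
Capacity per unit length: φr_n = 0.75 × 0.6 × 430 × (0.707 × 10) = 1368 N/mm.
662.1 ≤ 1368 → adequate.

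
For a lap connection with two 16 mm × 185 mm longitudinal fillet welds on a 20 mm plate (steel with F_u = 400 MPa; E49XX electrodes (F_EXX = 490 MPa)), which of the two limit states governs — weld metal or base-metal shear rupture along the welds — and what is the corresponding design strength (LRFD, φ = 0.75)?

φR_n ≈ 923 kN (weld metal governs)

t_e = 0.707 × 16 = 11.31 mm; L = 370 mm.
Weld metal: φR_n = 0.75 × 0.6 × 490 × 11.31 × 370 × 10⁻³ = 922.9 kN.
Base metal (shear rupture): φR_n = 0.75 × 0.6 × 400 × 20 × 370 × 10⁻³ = 1332 kN.
Governing: weld metal.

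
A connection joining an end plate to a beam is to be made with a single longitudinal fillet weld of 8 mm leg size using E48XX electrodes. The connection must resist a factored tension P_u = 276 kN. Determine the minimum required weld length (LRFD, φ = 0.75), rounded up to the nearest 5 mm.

L = 230 mm

E48XX → F_EXX = 480 MPa.
Throat t_e = 0.707 × 8 = 5.656 mm.
φr_n = 0.75 × 0.6 × 480 × 5.656 × 10⁻³ = 1.222 kN/mm.
L_req = P_u / φr_n = 276 / 1.222 = 225.9 mm total.
Round up → use L = 230 mm.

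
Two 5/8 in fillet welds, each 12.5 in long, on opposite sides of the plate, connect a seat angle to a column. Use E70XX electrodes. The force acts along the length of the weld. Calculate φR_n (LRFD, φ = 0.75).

φR_n ≈ 348 kip

E70XX → F_EXX = 70 ksi.
Effective throat t_e = 0.707 × 0.625 = 0.4419 in.
Total length L = 25 in; A_we = 0.4419 × 25 = 11.05 in².
F_nw = 0.6 F_EXX = 0.6 × 70 = 42 ksi.
φR_n = 0.75 × 42 × 11.05 = 348 kip.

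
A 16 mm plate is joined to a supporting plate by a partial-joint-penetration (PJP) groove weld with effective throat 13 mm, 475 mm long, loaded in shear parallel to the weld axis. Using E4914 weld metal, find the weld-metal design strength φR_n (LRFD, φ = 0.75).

E49XX → F_EXX = 490 MPa.
Effective throat (given) t_e = 13 mm.
A_we = 13 × 475 = 6175 mm².
F_nw = 0.6 F_EXX = 294 MPa.
φR_n = 0.75 × 294 × 6175 × 10⁻³ = 1362 kN.

φR_n ≈ 1360 kN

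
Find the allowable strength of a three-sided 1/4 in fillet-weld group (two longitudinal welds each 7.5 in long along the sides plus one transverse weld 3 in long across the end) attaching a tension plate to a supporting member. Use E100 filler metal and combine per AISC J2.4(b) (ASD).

R_n/Ω ≈ 95.4 kips

E100XX → F_EXX = 100 ksi.
t_e = 0.707 × 0.25 = 0.1767 in.
R_nwl = 0.6 × 100 × 0.1767 × 15 = 159.1 kips (longitudinal, 2 welds).
R_nwt = 0.6 × 100 × 0.1767 × 3 = 31.81 kips (transverse, base value).
(i) R_nwl + R_nwt = 190.9 kips; (ii) 0.85 R_nwl + 1.5 R_nwt = 182.9 kips.
R_n = max = 190.9 kips [governs: (i)]; R_n/Ω = 95.44 kips.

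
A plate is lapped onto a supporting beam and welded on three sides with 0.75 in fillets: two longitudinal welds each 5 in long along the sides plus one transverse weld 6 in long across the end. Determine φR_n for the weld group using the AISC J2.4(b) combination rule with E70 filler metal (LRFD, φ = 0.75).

φR_n ≈ 292 kips

E70XX → F_EXX = 70 ksi.
t_e = 0.707 × 0.75 = 0.5302 in.
R_nwl = 0.6 × 70 × 0.5302 × 10 = 222.7 kips (longitudinal, 2 welds).
R_nwt = 0.6 × 70 × 0.5302 × 6 = 133.6 kips (transverse, base value).
(i) R_nwl + R_nwt = 356.3 kips; (ii) 0.85 R_nwl + 1.5 R_nwt = 389.7 kips.
R_n = max = 389.7 kips [governs: (ii)]; φR_n = 292.3 kips.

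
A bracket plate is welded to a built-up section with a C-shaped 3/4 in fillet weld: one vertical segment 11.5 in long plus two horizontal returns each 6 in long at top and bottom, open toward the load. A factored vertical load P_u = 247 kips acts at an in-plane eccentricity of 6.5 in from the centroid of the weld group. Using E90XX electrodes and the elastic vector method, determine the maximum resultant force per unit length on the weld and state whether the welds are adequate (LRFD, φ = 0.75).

f_max ≈ 26.9 kip/in; NOT adequate

E90XX → F_EXX = 90 ksi.
Total weld length L_w = 23.5 in. Treat welds as unit-width lines.
Centroid: x̄ = 2×6×3 / 23.5 = 1.532 in from the vertical weld.
Polar moment about centroid: J = I_x + I_y = [11.5³/12 + 2×6×5.75²] + [11.5×1.532² + 2(6³/12 + 6×1.468²)] = 612.3 in³.
Direct shear f_v = P/L_w = 247 / 23.5 = 10.51 kip/in (vertical).
Torsion M = P·e = 247 × 6.5 = 1605.5 kip·in.
Critical point at (x, y) = (4.468, 5.75) from centroid. f_tx = M·y/J = 15.08 kip/in; f_ty = M·x/J = 11.71 kip/in.
Resultant f_max = √[f_tx² + (f_v + f_ty)²] = √[15.08² + (10.51 + 11.71)²] = 26.86 kip/in.
Capacity per unit length: φr_n = 0.75 × 0.6 × 90 × (0.707 × 0.75) = 21.48 kip/in.
26.86 > 21.48 → NOT adequate.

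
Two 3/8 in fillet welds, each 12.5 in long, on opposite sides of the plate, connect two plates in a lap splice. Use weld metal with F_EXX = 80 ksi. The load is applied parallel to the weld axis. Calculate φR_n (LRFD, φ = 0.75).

φR_n ≈ 239 kip

Effective throat t_e = 0.707 × 0.375 = 0.2651 in.
Total length L = 25 in; A_we = 0.2651 × 25 = 6.628 in².
F_nw = 0.6 F_EXX = 0.6 × 80 = 48 ksi.
φR_n = 0.75 × 48 × 6.628 = 238.6 kip.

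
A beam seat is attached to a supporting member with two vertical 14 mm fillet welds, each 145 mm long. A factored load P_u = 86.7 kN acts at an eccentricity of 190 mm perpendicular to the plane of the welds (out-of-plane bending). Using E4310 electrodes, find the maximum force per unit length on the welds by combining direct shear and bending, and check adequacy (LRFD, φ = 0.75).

f_max ≈ 2370 N/mm; NOT adequate

E43XX → F_EXX = 430 MPa.
L_w = 2 × 145 = 290 mm; section modulus (unit throat) S = 2 × L²/6 = 7008 mm².
Direct shear f_v = P/L_w = 86.7×10³/290 = 299 N/mm.
Moment M = P × e = 86.7×10³ × 190 = 16473000 N·mm; bending f_b = M/S = 2350 N/mm.
f_max = √(f_v² + f_b²) = √(299² + 2350²) = 2369 N/mm.
φr_n = 0.75 × 0.6 × 430 × (0.707 × 14) = 1915 N/mm → NOT adequate.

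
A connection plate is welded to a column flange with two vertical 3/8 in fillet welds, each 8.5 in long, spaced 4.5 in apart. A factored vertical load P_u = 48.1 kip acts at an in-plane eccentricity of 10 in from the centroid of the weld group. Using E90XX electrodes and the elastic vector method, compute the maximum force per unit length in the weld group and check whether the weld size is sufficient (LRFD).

E90XX → F_EXX = 90 ksi.
Total weld length L_w = 17 in. Treat welds as unit-width lines.
Polar moment about centroid: J = 2[d³/12 + d(b/2)²] = 2[8.5³/12 + 8.5×2.25²] = 188.4 in³.
Direct shear f_v = P/L_w = 48.1 / 17 = 2.829 kip/in (vertical).
Torsion M = P·e = 48.1 × 10 = 481 kip·in.
Critical point at (x, y) = (2.25, 4.25) from centroid. f_tx = M·y/J = 10.85 kip/in; f_ty = M·x/J = 5.744 kip/in.
Resultant f_max = √[f_tx² + (f_v + f_ty)²] = √[10.85² + (2.829 + 5.744)²] = 13.83 kip/in.
Capacity per unit length: φr_n = 0.75 × 0.6 × 90 × (0.707 × 0.375) = 10.74 kip/in.
13.83 > 10.74 → NOT adequate.

f_max ≈ 13.8 kip/in; NOT adequate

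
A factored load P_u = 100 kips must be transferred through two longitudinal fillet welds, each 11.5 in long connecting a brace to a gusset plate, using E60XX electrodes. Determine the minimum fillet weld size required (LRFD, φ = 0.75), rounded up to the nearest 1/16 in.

E60XX → F_EXX = 60 ksi.
Total weld length L = 23 in.
Required throat t_e = P_u / (φ × 0.6 F_EXX × L) = 100 / (0.75 × 0.6 × 60 × 23) = 0.161 in.
Required leg w = t_e / 0.707 = 0.2278 in → use 1/4 in.

w = 1/4 in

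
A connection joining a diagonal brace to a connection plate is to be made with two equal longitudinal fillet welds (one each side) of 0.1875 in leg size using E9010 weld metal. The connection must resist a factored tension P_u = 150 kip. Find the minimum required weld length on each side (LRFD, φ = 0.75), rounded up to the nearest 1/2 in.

L = 14 in on each side

E90XX → F_EXX = 90 ksi.
Throat t_e = 0.707 × 0.1875 = 0.1326 in.
φr_n = 0.75 × 0.6 × 90 × 0.1326 = 5.369 kip/in.
L_req = P_u / φr_n = 150 / 5.369 = 27.94 in total.
Per side: 27.94 / 2 = 13.97 in.
Round up → use L = 14 in on each side.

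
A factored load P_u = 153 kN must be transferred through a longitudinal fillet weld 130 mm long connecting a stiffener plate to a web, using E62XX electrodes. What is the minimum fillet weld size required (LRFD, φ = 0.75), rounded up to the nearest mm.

w = 6 mm

E62XX → F_EXX = 620 MPa.
Total weld length L = 130 mm.
Required throat t_e = P_u / (φ × 0.6 F_EXX × L) = 153 / (0.75 × 0.6 × 620 × 130 × 10⁻³) = 4.218 mm.
Required leg w = t_e / 0.707 = 5.967 mm → use 6 mm.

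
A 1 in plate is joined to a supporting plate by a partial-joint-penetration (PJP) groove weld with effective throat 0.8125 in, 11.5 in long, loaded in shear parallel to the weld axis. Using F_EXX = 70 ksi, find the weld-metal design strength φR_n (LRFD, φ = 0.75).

Effective throat (given) t_e = 0.8125 in.
A_we = 0.8125 × 11.5 = 9.344 in².
F_nw = 0.6 F_EXX = 42 ksi.
φR_n = 0.75 × 42 × 9.344 = 294.3 kips.

φR_n ≈ 294 kips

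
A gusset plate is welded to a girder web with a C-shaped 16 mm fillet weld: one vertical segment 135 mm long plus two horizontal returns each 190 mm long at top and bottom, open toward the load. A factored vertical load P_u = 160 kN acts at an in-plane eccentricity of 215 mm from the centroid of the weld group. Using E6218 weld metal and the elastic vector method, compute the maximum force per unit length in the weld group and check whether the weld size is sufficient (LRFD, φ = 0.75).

f_max ≈ 1470 N/mm; adequate

E62XX → F_EXX = 620 MPa.
Total weld length L_w = 515 mm. Treat welds as unit-width lines.
Centroid: x̄ = 2×190×95 / 515 = 70.1 mm from the vertical weld.
Polar moment about centroid: J = I_x + I_y = [135³/12 + 2×190×67.5²] + [135×70.1² + 2(190³/12 + 190×24.9²)] = 3979000 mm³.
Direct shear f_v = P/L_w = 160×10³ / 515 = 310.7 N/mm (vertical).
Torsion M = P·e = 160×10³ × 215 = 34400000 N·mm.
Critical point at (x, y) = (119.9, 67.5) from centroid. f_tx = M·y/J = 583.6 N/mm; f_ty = M·x/J = 1037 N/mm.
Resultant f_max = √[f_tx² + (f_v + f_ty)²] = √[583.6² + (310.7 + 1037)²] = 1468 N/mm.
Capacity per unit length: φr_n = 0.75 × 0.6 × 620 × (0.707 × 16) = 3156 N/mm.
1468 ≤ 3156 → adequate.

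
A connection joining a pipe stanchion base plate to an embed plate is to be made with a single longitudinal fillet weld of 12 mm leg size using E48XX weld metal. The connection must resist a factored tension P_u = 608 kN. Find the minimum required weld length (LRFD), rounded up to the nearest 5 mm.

E48XX → F_EXX = 480 MPa.
Throat t_e = 0.707 × 12 = 8.484 mm.
φr_n = 0.75 × 0.6 × 480 × 8.484 × 10⁻³ = 1.833 kN/mm.
L_req = P_u / φr_n = 608 / 1.833 = 331.8 mm total.
Round up → use L = 335 mm.

L = 335 mm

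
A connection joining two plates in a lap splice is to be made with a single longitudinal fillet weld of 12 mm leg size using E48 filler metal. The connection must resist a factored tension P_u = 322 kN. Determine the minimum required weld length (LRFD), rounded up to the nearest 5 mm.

E48XX → F_EXX = 480 MPa.
Throat t_e = 0.707 × 12 = 8.484 mm.
φr_n = 0.75 × 0.6 × 480 × 8.484 × 10⁻³ = 1.833 kN/mm.
L_req = P_u / φr_n = 322 / 1.833 = 175.7 mm total.
Round up → use L = 180 mm.

L = 180 mm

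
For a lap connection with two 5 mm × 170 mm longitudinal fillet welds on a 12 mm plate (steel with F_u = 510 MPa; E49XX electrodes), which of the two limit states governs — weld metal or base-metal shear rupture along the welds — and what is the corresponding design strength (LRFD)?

E49XX → F_EXX = 490 MPa.
t_e = 0.707 × 5 = 3.535 mm; L = 340 mm.
Weld metal: φR_n = 0.75 × 0.6 × 490 × 3.535 × 340 × 10⁻³ = 265 kN.
Base metal (shear rupture): φR_n = 0.75 × 0.6 × 510 × 12 × 340 × 10⁻³ = 936.4 kN.
Governing: weld metal.

φR_n ≈ 265 kN (weld metal governs)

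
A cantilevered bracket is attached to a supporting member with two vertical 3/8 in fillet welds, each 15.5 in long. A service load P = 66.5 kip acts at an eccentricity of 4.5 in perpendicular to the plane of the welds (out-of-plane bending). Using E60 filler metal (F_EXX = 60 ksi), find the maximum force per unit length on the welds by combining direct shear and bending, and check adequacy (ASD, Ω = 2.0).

f_max ≈ 4.31 kip/in; adequate

L_w = 2 × 15.5 = 31 in; section modulus (unit throat) S = 2 × L²/6 = 80.08 in².
Direct shear f_v = P/L_w = 66.5/31 = 2.145 kip/in.
Moment M = P × e = 66.5 × 4.5 = 299.25 kip·in; bending f_b = M/S = 3.737 kip/in.
f_max = √(f_v² + f_b²) = √(2.145² + 3.737²) = 4.309 kip/in.
r_n/Ω = (1/2.0) × 0.6 × 60 × (0.707 × 0.375) = 4.772 kip/in → adequate.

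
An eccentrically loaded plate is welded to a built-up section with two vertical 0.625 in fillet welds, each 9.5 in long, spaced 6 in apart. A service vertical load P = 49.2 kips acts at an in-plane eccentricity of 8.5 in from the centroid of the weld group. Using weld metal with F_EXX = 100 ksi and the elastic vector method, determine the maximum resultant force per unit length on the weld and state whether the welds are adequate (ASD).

f_max ≈ 9.13 kip/in; adequate

Total weld length L_w = 19 in. Treat welds as unit-width lines.
Polar moment about centroid: J = 2[d³/12 + d(b/2)²] = 2[9.5³/12 + 9.5×3²] = 313.9 in³.
Direct shear f_v = P/L_w = 49.2 / 19 = 2.589 kip/in (vertical).
Torsion M = P·e = 49.2 × 8.5 = 418.2 kip·in.
Critical point at (x, y) = (3, 4.75) from centroid. f_tx = M·y/J = 6.328 kip/in; f_ty = M·x/J = 3.997 kip/in.
Resultant f_max = √[f_tx² + (f_v + f_ty)²] = √[6.328² + (2.589 + 3.997)²] = 9.134 kip/in.
Capacity per unit length: r_n/Ω = (1/2.0) × 0.6 × 100 × (0.707 × 0.625) = 13.26 kip/in.
9.134 ≤ 13.26 → adequate.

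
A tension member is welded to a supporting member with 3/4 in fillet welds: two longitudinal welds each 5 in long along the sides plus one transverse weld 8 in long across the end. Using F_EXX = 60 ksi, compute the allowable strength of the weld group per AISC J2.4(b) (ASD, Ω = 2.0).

t_e = 0.707 × 0.75 = 0.5302 in.
R_nwl = 0.6 × 60 × 0.5302 × 10 = 190.9 kips (longitudinal, 2 welds).
R_nwt = 0.6 × 60 × 0.5302 × 8 = 152.7 kips (transverse, base value).
(i) R_nwl + R_nwt = 343.6 kips; (ii) 0.85 R_nwl + 1.5 R_nwt = 391.3 kips.
R_n = max = 391.3 kips [governs: (ii)]; R_n/Ω = 195.7 kips.

R_n/Ω ≈ 196 kips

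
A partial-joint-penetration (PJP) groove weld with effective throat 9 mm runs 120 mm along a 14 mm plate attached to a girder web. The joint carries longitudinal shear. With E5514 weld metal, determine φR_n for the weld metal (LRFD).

E55XX → F_EXX = 550 MPa.
Effective throat (given) t_e = 9 mm.
A_we = 9 × 120 = 1080 mm².
F_nw = 0.6 F_EXX = 330 MPa.
φR_n = 0.75 × 330 × 1080 × 10⁻³ = 267.3 kN.

φR_n ≈ 267 kN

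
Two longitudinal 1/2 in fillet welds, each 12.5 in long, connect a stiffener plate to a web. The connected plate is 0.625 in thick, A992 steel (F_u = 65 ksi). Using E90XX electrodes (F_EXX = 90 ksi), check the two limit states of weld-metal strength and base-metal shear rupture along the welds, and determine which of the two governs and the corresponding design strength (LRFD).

t_e = 0.707 × 0.5 = 0.3535 in; L = 25 in.
Weld metal: φR_n = 0.75 × 0.6 × 90 × 0.3535 × 25 = 357.9 kips.
Base metal (shear rupture): φR_n = 0.75 × 0.6 × 65 × 0.625 × 25 = 457 kips.
Governing: weld metal.

φR_n ≈ 358 kips (weld metal governs)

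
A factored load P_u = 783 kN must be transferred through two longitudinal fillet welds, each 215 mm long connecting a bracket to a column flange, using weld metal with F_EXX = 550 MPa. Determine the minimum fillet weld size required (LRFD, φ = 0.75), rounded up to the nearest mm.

w = 11 mm

Total weld length L = 430 mm.
Required throat t_e = P_u / (φ × 0.6 F_EXX × L) = 783 / (0.75 × 0.6 × 550 × 430 × 10⁻³) = 7.357 mm.
Required leg w = t_e / 0.707 = 10.41 mm → use 11 mm.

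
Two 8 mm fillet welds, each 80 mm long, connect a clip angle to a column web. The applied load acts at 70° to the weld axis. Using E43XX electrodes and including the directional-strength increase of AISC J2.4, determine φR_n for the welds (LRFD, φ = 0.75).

φR_n ≈ 255 kN

E43XX → F_EXX = 430 MPa.
t_e = 0.707 × 8 = 5.656 mm; A_we = 5.656 × 160 = 905 mm².
Directional factor: 1.0 + 0.5 sin^1.5(70°) = 1.455.
F_nw = 0.6 × 430 × 1.455 = 375.5 MPa.
φR_n = 0.75 × 375.5 × 905 × 10⁻³ = 254.9 kN.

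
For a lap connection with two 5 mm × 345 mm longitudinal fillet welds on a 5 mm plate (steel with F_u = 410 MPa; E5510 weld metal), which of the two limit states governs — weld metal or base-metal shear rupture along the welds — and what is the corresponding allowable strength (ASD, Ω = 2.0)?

R_n/Ω ≈ 402 kN (weld metal governs)

E55XX → F_EXX = 550 MPa.
t_e = 0.707 × 5 = 3.535 mm; L = 690 mm.
Weld metal: R_n/Ω = (1/2.0) × 0.6 × 550 × 3.535 × 690 × 10⁻³ = 402.5 kN.
Base metal (shear rupture): R_n/Ω = (1/2.0) × 0.6 × 410 × 5 × 690 × 10⁻³ = 424.4 kN.
Governing: weld metal.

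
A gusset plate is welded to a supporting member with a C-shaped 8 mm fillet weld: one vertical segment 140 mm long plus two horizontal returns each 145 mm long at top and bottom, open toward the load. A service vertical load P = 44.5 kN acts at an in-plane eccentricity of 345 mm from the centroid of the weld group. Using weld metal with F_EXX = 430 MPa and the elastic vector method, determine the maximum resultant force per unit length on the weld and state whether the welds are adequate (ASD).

Total weld length L_w = 430 mm. Treat welds as unit-width lines.
Centroid: x̄ = 2×145×72.5 / 430 = 48.9 mm from the vertical weld.
Polar moment about centroid: J = I_x + I_y = [140³/12 + 2×145×70²] + [140×48.9² + 2(145³/12 + 145×23.6²)] = 2654000 mm³.
Direct shear f_v = P/L_w = 44.5×10³ / 430 = 103.5 N/mm (vertical).
Torsion M = P·e = 44.5×10³ × 345 = 15352000 N·mm.
Critical point at (x, y) = (96.1, 70) from centroid. f_tx = M·y/J = 404.9 N/mm; f_ty = M·x/J = 555.9 N/mm.
Resultant f_max = √[f_tx² + (f_v + f_ty)²] = √[404.9² + (103.5 + 555.9)²] = 773.8 N/mm.
Capacity per unit length: r_n/Ω = (1/2.0) × 0.6 × 430 × (0.707 × 8) = 729.6 N/mm.
773.8 > 729.6 → NOT adequate.

f_max ≈ 774 N/mm; NOT adequate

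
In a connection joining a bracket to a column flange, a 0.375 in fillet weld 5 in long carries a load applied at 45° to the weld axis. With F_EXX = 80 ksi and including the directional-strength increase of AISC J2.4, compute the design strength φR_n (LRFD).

φR_n ≈ 61.9 kips

t_e = 0.707 × 0.375 = 0.2651 in; A_we = 0.2651 × 5 = 1.326 in².
Directional factor: 1.0 + 0.5 sin^1.5(45°) = 1.297.
F_nw = 0.6 × 80 × 1.297 = 62.27 ksi.
φR_n = 0.75 × 62.27 × 1.326 = 61.91 kips.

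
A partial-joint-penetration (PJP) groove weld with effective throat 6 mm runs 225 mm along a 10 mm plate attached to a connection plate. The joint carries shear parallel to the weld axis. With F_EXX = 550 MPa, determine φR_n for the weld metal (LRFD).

φR_n ≈ 334 kN

Effective throat (given) t_e = 6 mm.
A_we = 6 × 225 = 1350 mm².
F_nw = 0.6 F_EXX = 330 MPa.
φR_n = 0.75 × 330 × 1350 × 10⁻³ = 334.1 kN.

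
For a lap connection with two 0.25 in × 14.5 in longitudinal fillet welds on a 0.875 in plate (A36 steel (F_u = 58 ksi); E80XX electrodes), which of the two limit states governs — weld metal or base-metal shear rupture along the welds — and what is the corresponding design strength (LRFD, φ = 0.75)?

φR_n ≈ 185 kips (weld metal governs)

E80XX → F_EXX = 80 ksi.
t_e = 0.707 × 0.25 = 0.1767 in; L = 29 in.
Weld metal: φR_n = 0.75 × 0.6 × 80 × 0.1767 × 29 = 184.5 kips.
Base metal (shear rupture): φR_n = 0.75 × 0.6 × 58 × 0.875 × 29 = 662.3 kips.
Governing: weld metal.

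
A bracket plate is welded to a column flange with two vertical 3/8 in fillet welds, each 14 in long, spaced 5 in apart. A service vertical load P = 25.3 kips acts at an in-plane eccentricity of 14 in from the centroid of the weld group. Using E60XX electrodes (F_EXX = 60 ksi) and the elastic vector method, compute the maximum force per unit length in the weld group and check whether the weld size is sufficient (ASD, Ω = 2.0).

Total weld length L_w = 28 in. Treat welds as unit-width lines.
Polar moment about centroid: J = 2[d³/12 + d(b/2)²] = 2[14³/12 + 14×2.5²] = 632.3 in³.
Direct shear f_v = P/L_w = 25.3 / 28 = 0.9036 kip/in (vertical).
Torsion M = P·e = 25.3 × 14 = 354.2 kip·in.
Critical point at (x, y) = (2.5, 7) from centroid. f_tx = M·y/J = 3.921 kip/in; f_ty = M·x/J = 1.4 kip/in.
Resultant f_max = √[f_tx² + (f_v + f_ty)²] = √[3.921² + (0.9036 + 1.4)²] = 4.548 kip/in.
Capacity per unit length: r_n/Ω = (1/2.0) × 0.6 × 60 × (0.707 × 0.375) = 4.772 kip/in.
4.548 ≤ 4.772 → adequate.

f_max ≈ 4.55 kip/in; adequate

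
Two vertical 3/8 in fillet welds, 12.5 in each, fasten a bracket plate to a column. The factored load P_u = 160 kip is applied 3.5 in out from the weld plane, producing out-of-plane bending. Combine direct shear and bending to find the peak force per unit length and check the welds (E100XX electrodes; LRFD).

f_max ≈ 12.5 kip/in; NOT adequate

E100XX → F_EXX = 100 ksi.
L_w = 2 × 12.5 = 25 in; section modulus (unit throat) S = 2 × L²/6 = 52.08 in².
Direct shear f_v = P/L_w = 160/25 = 6.4 kip/in.
Moment M = P × e = 160 × 3.5 = 560 kip·in; bending f_b = M/S = 10.75 kip/in.
f_max = √(f_v² + f_b²) = √(6.4² + 10.75²) = 12.51 kip/in.
φr_n = 0.75 × 0.6 × 100 × (0.707 × 0.375) = 11.93 kip/in → NOT adequate.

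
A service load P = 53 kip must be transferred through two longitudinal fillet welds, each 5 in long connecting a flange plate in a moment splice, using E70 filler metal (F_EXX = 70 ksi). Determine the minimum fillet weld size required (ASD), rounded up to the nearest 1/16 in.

w = 3/8 in

Total weld length L = 10 in.
Required throat t_e = P × Ω / (0.6 F_EXX × L) = 53 × 2.0 / (0.6 × 70 × 10) = 0.2524 in.
Required leg w = t_e / 0.707 = 0.357 in → use 3/8 in.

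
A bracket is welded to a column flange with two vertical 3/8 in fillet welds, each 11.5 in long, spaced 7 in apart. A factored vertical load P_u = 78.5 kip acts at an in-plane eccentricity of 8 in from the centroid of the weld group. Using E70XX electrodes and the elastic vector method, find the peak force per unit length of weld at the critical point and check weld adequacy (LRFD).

E70XX → F_EXX = 70 ksi.
Total weld length L_w = 23 in. Treat welds as unit-width lines.
Polar moment about centroid: J = 2[d³/12 + d(b/2)²] = 2[11.5³/12 + 11.5×3.5²] = 535.2 in³.
Direct shear f_v = P/L_w = 78.5 / 23 = 3.413 kip/in (vertical).
Torsion M = P·e = 78.5 × 8 = 628 kip·in.
Critical point at (x, y) = (3.5, 5.75) from centroid. f_tx = M·y/J = 6.747 kip/in; f_ty = M·x/J = 4.107 kip/in.
Resultant f_max = √[f_tx² + (f_v + f_ty)²] = √[6.747² + (3.413 + 4.107)²] = 10.1 kip/in.
Capacity per unit length: φr_n = 0.75 × 0.6 × 70 × (0.707 × 0.375) = 8.351 kip/in.
10.1 > 8.351 → NOT adequate.

f_max ≈ 10.1 kip/in; NOT adequate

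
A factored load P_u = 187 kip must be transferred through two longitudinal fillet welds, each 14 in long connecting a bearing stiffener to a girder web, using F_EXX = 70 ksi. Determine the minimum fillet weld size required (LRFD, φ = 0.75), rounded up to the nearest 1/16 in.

w = 5/16 in

Total weld length L = 28 in.
Required throat t_e = P_u / (φ × 0.6 F_EXX × L) = 187 / (0.75 × 0.6 × 70 × 28) = 0.212 in.
Required leg w = t_e / 0.707 = 0.2999 in → use 5/16 in.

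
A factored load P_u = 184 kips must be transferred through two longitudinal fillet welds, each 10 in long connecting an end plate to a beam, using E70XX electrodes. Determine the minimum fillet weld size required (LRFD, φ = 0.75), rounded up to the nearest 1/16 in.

w = 7/16 in

E70XX → F_EXX = 70 ksi.
Total weld length L = 20 in.
Required throat t_e = P_u / (φ × 0.6 F_EXX × L) = 184 / (0.75 × 0.6 × 70 × 20) = 0.2921 in.
Required leg w = t_e / 0.707 = 0.4131 in → use 7/16 in.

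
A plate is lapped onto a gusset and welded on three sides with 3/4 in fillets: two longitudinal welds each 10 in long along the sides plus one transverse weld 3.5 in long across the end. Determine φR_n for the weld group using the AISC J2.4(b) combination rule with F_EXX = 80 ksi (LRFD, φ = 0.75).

φR_n ≈ 449 kip

t_e = 0.707 × 0.75 = 0.5302 in.
R_nwl = 0.6 × 80 × 0.5302 × 20 = 509 kip (longitudinal, 2 welds).
R_nwt = 0.6 × 80 × 0.5302 × 3.5 = 89.08 kip (transverse, base value).
(i) R_nwl + R_nwt = 598.1 kip; (ii) 0.85 R_nwl + 1.5 R_nwt = 566.3 kip.
R_n = max = 598.1 kip [governs: (i)]; φR_n = 448.6 kip.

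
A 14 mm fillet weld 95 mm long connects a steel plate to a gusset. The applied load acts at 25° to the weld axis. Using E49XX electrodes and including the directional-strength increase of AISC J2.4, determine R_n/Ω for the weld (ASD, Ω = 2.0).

R_n/Ω ≈ 157 kN

E49XX → F_EXX = 490 MPa.
t_e = 0.707 × 14 = 9.898 mm; A_we = 9.898 × 95 = 940.3 mm².
Directional factor: 1.0 + 0.5 sin^1.5(25°) = 1.137.
F_nw = 0.6 × 490 × 1.137 = 334.4 MPa.
R_n/Ω = (334.4 × 940.3) / 2.0 × 10⁻³ = 157.2 kN.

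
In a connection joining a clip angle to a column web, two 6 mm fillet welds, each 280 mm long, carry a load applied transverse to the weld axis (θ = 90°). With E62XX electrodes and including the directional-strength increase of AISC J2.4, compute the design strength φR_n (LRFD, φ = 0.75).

E62XX → F_EXX = 620 MPa.
t_e = 0.707 × 6 = 4.242 mm; A_we = 4.242 × 560 = 2376 mm².
Directional factor: 1.0 + 0.5 sin^1.5(90°) = 1.5.
F_nw = 0.6 × 620 × 1.5 = 558 MPa.
φR_n = 0.75 × 558 × 2376 × 10⁻³ = 994.2 kN.

φR_n ≈ 994 kN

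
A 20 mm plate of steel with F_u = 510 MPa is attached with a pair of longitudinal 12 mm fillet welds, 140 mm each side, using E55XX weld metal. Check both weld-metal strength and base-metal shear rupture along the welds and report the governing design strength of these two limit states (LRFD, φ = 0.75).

φR_n ≈ 588 kN (weld metal governs)

E55XX → F_EXX = 550 MPa.
t_e = 0.707 × 12 = 8.484 mm; L = 280 mm.
Weld metal: φR_n = 0.75 × 0.6 × 550 × 8.484 × 280 × 10⁻³ = 587.9 kN.
Base metal (shear rupture): φR_n = 0.75 × 0.6 × 510 × 20 × 280 × 10⁻³ = 1285 kN.
Governing: weld metal.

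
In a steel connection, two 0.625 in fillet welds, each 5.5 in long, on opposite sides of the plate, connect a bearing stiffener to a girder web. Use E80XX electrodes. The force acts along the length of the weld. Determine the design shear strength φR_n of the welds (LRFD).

E80XX → F_EXX = 80 ksi.
Effective throat t_e = 0.707 × 0.625 = 0.4419 in.
Total length L = 11 in; A_we = 0.4419 × 11 = 4.861 in².
F_nw = 0.6 F_EXX = 0.6 × 80 = 48 ksi.
φR_n = 0.75 × 48 × 4.861 = 175 kips.

φR_n ≈ 175 kips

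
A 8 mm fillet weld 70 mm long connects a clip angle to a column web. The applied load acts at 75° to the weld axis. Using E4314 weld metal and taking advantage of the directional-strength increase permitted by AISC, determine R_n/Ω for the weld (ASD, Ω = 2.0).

E43XX → F_EXX = 430 MPa.
t_e = 0.707 × 8 = 5.656 mm; A_we = 5.656 × 70 = 395.9 mm².
Directional factor: 1.0 + 0.5 sin^1.5(75°) = 1.475.
F_nw = 0.6 × 430 × 1.475 = 380.5 MPa.
R_n/Ω = (380.5 × 395.9) / 2.0 × 10⁻³ = 75.32 kN.

R_n/Ω ≈ 75.3 kN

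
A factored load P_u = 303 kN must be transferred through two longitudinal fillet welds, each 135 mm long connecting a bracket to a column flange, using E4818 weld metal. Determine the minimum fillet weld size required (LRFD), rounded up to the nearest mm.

w = 8 mm

E48XX → F_EXX = 480 MPa.
Total weld length L = 270 mm.
Required throat t_e = P_u / (φ × 0.6 F_EXX × L) = 303 / (0.75 × 0.6 × 480 × 270 × 10⁻³) = 5.195 mm.
Required leg w = t_e / 0.707 = 7.349 mm → use 8 mm.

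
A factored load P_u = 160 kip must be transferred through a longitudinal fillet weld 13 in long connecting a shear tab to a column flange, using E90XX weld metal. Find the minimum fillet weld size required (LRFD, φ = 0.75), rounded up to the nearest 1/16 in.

E90XX → F_EXX = 90 ksi.
Total weld length L = 13 in.
Required throat t_e = P_u / (φ × 0.6 F_EXX × L) = 160 / (0.75 × 0.6 × 90 × 13) = 0.3039 in.
Required leg w = t_e / 0.707 = 0.4298 in → use 7/16 in.

w = 7/16 in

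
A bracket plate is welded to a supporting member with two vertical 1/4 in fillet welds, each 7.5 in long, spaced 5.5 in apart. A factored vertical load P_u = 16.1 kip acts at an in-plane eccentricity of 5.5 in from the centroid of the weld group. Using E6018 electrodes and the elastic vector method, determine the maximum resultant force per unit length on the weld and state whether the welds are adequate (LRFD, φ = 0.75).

f_max ≈ 3 kip/in; adequate

E60XX → F_EXX = 60 ksi.
Total weld length L_w = 15 in. Treat welds as unit-width lines.
Polar moment about centroid: J = 2[d³/12 + d(b/2)²] = 2[7.5³/12 + 7.5×2.75²] = 183.8 in³.
Direct shear f_v = P/L_w = 16.1 / 15 = 1.073 kip/in (vertical).
Torsion M = P·e = 16.1 × 5.5 = 88.55 kip·in.
Critical point at (x, y) = (2.75, 3.75) from centroid. f_tx = M·y/J = 1.807 kip/in; f_ty = M·x/J = 1.325 kip/in.
Resultant f_max = √[f_tx² + (f_v + f_ty)²] = √[1.807² + (1.073 + 1.325)²] = 3.003 kip/in.
Capacity per unit length: φr_n = 0.75 × 0.6 × 60 × (0.707 × 0.25) = 4.772 kip/in.
3.003 ≤ 4.772 → adequate.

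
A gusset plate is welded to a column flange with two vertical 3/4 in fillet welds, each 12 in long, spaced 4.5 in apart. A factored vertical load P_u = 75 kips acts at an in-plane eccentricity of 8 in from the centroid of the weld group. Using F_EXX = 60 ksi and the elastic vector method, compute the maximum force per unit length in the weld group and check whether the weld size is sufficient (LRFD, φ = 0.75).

f_max ≈ 10.9 kip/in; adequate

Total weld length L_w = 24 in. Treat welds as unit-width lines.
Polar moment about centroid: J = 2[d³/12 + d(b/2)²] = 2[12³/12 + 12×2.25²] = 409.5 in³.
Direct shear f_v = P/L_w = 75 / 24 = 3.125 kip/in (vertical).
Torsion M = P·e = 75 × 8 = 600 kip·in.
Critical point at (x, y) = (2.25, 6) from centroid. f_tx = M·y/J = 8.791 kip/in; f_ty = M·x/J = 3.297 kip/in.
Resultant f_max = √[f_tx² + (f_v + f_ty)²] = √[8.791² + (3.125 + 3.297)²] = 10.89 kip/in.
Capacity per unit length: φr_n = 0.75 × 0.6 × 60 × (0.707 × 0.75) = 14.32 kip/in.
10.89 ≤ 14.32 → adequate.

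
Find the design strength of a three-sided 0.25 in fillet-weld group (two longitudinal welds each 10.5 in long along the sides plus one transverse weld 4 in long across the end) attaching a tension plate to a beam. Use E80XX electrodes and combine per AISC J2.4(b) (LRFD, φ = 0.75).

φR_n ≈ 159 kip

E80XX → F_EXX = 80 ksi.
t_e = 0.707 × 0.25 = 0.1767 in.
R_nwl = 0.6 × 80 × 0.1767 × 21 = 178.2 kip (longitudinal, 2 welds).
R_nwt = 0.6 × 80 × 0.1767 × 4 = 33.94 kip (transverse, base value).
(i) R_nwl + R_nwt = 212.1 kip; (ii) 0.85 R_nwl + 1.5 R_nwt = 202.3 kip.
R_n = max = 212.1 kip [governs: (i)]; φR_n = 159.1 kip.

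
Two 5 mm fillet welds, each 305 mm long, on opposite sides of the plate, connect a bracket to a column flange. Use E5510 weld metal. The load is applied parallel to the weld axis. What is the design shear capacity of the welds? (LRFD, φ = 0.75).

E55XX → F_EXX = 550 MPa.
Effective throat t_e = 0.707 × 5 = 3.535 mm.
Total length L = 610 mm; A_we = 3.535 × 610 = 2156 mm².
F_nw = 0.6 F_EXX = 0.6 × 550 = 330 MPa.
φR_n = 0.75 × 330 × 2156 × 10⁻³ = 533.7 kN.

φR_n ≈ 534 kN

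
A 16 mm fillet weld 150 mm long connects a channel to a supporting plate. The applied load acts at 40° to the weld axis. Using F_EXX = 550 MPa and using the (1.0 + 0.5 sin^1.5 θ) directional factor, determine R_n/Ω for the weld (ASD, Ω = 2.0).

t_e = 0.707 × 16 = 11.31 mm; A_we = 11.31 × 150 = 1697 mm².
Directional factor: 1.0 + 0.5 sin^1.5(40°) = 1.258.
F_nw = 0.6 × 550 × 1.258 = 415 MPa.
R_n/Ω = (415 × 1697) / 2.0 × 10⁻³ = 352.1 kN.

R_n/Ω ≈ 352 kN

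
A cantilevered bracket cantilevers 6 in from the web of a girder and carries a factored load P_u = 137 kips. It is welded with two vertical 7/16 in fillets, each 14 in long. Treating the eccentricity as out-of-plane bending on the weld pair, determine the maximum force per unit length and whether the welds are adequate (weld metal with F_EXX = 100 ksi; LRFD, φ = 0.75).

f_max ≈ 13.5 kip/in; adequate

L_w = 2 × 14 = 28 in; section modulus (unit throat) S = 2 × L²/6 = 65.33 in².
Direct shear f_v = P/L_w = 137/28 = 4.893 kip/in.
Moment M = P × e = 137 × 6 = 822 kip·in; bending f_b = M/S = 12.58 kip/in.
f_max = √(f_v² + f_b²) = √(4.893² + 12.58²) = 13.5 kip/in.
φr_n = 0.75 × 0.6 × 100 × (0.707 × 0.4375) = 13.92 kip/in → adequate.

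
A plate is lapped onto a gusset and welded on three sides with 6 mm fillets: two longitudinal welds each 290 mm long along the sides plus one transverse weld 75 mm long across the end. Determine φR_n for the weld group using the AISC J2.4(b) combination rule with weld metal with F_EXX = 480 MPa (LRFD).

φR_n ≈ 600 kN

t_e = 0.707 × 6 = 4.242 mm.
R_nwl = 0.6 × 480 × 4.242 × 580 × 10⁻³ = 708.6 kN (longitudinal, 2 welds).
R_nwt = 0.6 × 480 × 4.242 × 75 × 10⁻³ = 91.63 kN (transverse, base value).
(i) R_nwl + R_nwt = 800.2 kN; (ii) 0.85 R_nwl + 1.5 R_nwt = 739.7 kN.
R_n = max = 800.2 kN [governs: (i)]; φR_n = 600.2 kN.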